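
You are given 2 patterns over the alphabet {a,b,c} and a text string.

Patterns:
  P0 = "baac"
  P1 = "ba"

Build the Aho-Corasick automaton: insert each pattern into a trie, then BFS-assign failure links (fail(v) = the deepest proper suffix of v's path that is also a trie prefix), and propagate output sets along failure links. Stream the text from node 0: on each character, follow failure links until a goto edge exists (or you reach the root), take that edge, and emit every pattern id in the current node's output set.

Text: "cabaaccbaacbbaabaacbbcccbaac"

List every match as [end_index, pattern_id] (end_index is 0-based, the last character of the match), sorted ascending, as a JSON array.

Build:
Trie (insert patterns):
  n0 'ε': b→1
  n1 'b': a→2
  n2 'ba': a→3  ←P1
  n3 'baa': c→4
  n4 'baac': ·  ←P0

BFS fail/out derivation:
  fail(1) 'b': from fail(0)=0 chase 'b': 0 ⇒ 0;  out=∅∪out(0)=∅
  fail(2) 'ba': from fail(1)=0 chase 'a': 0 ⇒ 0;  out={1}∪out(0)={1}
  fail(3) 'baa': from fail(2)=0 chase 'a': 0 ⇒ 0;  out=∅∪out(0)=∅
  fail(4) 'baac': from fail(3)=0 chase 'c': 0 ⇒ 0;  out={0}∪out(0)={0}

Scan:
pos 0 'c': at 0
pos 1 'a': at 0
pos 2 'b': at 1
pos 3 'a': at 2  → match P1@[2:3]
pos 4 'a': at 3
pos 5 'c': at 4  → match P0@[2:5]
pos 6 'c': at 0 (fail-walked)
pos 7 'b': at 1
pos 8 'a': at 2  → match P1@[7:8]
pos 9 'a': at 3
pos 10 'c': at 4  → match P0@[7:10]
pos 11 'b': at 1 (fail-walked)
pos 12 'b': at 1 (fail-walked)
pos 13 'a': at 2  → match P1@[12:13]
pos 14 'a': at 3
pos 15 'b': at 1 (fail-walked)
pos 16 'a': at 2  → match P1@[15:16]
pos 17 'a': at 3
pos 18 'c': at 4  → match P0@[15:18]
pos 19 'b': at 1 (fail-walked)
pos 20 'b': at 1 (fail-walked)
pos 21 'c': at 0 (fail-walked)
pos 22 'c': at 0
pos 23 'c': at 0
pos 24 'b': at 1
pos 25 'a': at 2  → match P1@[24:25]
pos 26 'a': at 3
pos 27 'c': at 4  → match P0@[24:27]

Matches: [[3,1],[5,0],[8,1],[10,0],[13,1],[16,1],[18,0],[25,1],[27,0]]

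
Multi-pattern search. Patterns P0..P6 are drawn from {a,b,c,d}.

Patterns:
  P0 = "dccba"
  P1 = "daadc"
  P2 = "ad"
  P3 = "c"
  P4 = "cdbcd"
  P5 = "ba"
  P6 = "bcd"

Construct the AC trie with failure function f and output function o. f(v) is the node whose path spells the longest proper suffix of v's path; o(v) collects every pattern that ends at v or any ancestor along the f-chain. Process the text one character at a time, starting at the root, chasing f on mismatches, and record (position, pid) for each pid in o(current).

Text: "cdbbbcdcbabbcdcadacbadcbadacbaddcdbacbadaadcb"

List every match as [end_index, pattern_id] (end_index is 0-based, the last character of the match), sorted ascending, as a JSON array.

Build:
Trie nodes:
  n0 'ε': a→10 b→17 c→12 d→1
  n1 'd': a→6 c→2
  n2 'dc': c→3
  n3 'dcc': b→4
  n4 'dccb': a→5
  n5 'dccba': ·  ←P0
  n6 'da': a→7
  n7 'daa': d→8
  n8 'daad': c→9
  n9 'daadc': ·  ←P1
  n10 'a': d→11
  n11 'ad': ·  ←P2
  n12 'c': d→13  ←P3
  n13 'cd': b→14
  n14 'cdb': c→15
  n15 'cdbc': d→16
  n16 'cdbcd': ·  ←P4
  n17 'b': a→18 c→19
  n18 'ba': ·  ←P5
  n19 'bc': d→20
  n20 'bcd': ·  ←P6

BFS fail/out derivation:
  fail(1) 'd': from fail(0)=0 chase 'd': 0 ⇒ 0;  out=∅∪out(0)=∅
  fail(10) 'a': from fail(0)=0 chase 'a': 0 ⇒ 0;  out=∅∪out(0)=∅
  fail(12) 'c': from fail(0)=0 chase 'c': 0 ⇒ 0;  out={3}∪out(0)={3}
  fail(17) 'b': from fail(0)=0 chase 'b': 0 ⇒ 0;  out=∅∪out(0)=∅
  fail(2) 'dc': from fail(1)=0 chase 'c': 0 ⇒ 12;  out=∅∪out(12)={3}
  fail(6) 'da': from fail(1)=0 chase 'a': 0 ⇒ 10;  out=∅∪out(10)=∅
  fail(11) 'ad': from fail(10)=0 chase 'd': 0 ⇒ 1;  out={2}∪out(1)={2}
  fail(13) 'cd': from fail(12)=0 chase 'd': 0 ⇒ 1;  out=∅∪out(1)=∅
  fail(18) 'ba': from fail(17)=0 chase 'a': 0 ⇒ 10;  out={5}∪out(10)={5}
  fail(19) 'bc': from fail(17)=0 chase 'c': 0 ⇒ 12;  out=∅∪out(12)={3}
  fail(3) 'dcc': from fail(2)=12 chase 'c': 12→0 ⇒ 12;  out=∅∪out(12)={3}
  fail(7) 'daa': from fail(6)=10 chase 'a': 10→0 ⇒ 10;  out=∅∪out(10)=∅
  fail(14) 'cdb': from fail(13)=1 chase 'b': 1→0 ⇒ 17;  out=∅∪out(17)=∅
  fail(20) 'bcd': from fail(19)=12 chase 'd': 12 ⇒ 13;  out={6}∪out(13)={6}
  fail(4) 'dccb': from fail(3)=12 chase 'b': 12→0 ⇒ 17;  out=∅∪out(17)=∅
  fail(8) 'daad': from fail(7)=10 chase 'd': 10 ⇒ 11;  out=∅∪out(11)={2}
  fail(15) 'cdbc': from fail(14)=17 chase 'c': 17 ⇒ 19;  out=∅∪out(19)={3}
  fail(5) 'dccba': from fail(4)=17 chase 'a': 17 ⇒ 18;  out={0}∪out(18)={0,5}
  fail(9) 'daadc': from fail(8)=11 chase 'c': 11→1 ⇒ 2;  out={1}∪out(2)={1,3}
  fail(16) 'cdbcd': from fail(15)=19 chase 'd': 19 ⇒ 20;  out={4}∪out(20)={4,6}

Text stream:
[0] read 'c'  n0⇒n12  emit P3@[0:0]
[1] read 'd'  n12⇒n13
[2] read 'b'  n13⇒n14
[3] read 'b'  n14⇒n17 (via fail)
[4] read 'b'  n17⇒n17 (via fail)
[5] read 'c'  n17⇒n19  emit P3@[5:5]
[6] read 'd'  n19⇒n20  emit P6@[4:6]
[7] read 'c'  n20⇒n2 (via fail)  emit P3@[7:7]
[8] read 'b'  n2⇒n17 (via fail)
[9] read 'a'  n17⇒n18  emit P5@[8:9]
[10] read 'b'  n18⇒n17 (via fail)
[11] read 'b'  n17⇒n17 (via fail)
[12] read 'c'  n17⇒n19  emit P3@[12:12]
[13] read 'd'  n19⇒n20  emit P6@[11:13]
[14] read 'c'  n20⇒n2 (via fail)  emit P3@[14:14]
[15] read 'a'  n2⇒n10 (via fail)
[16] read 'd'  n10⇒n11  emit P2@[15:16]
[17] read 'a'  n11⇒n6 (via fail)
[18] read 'c'  n6⇒n12 (via fail)  emit P3@[18:18]
[19] read 'b'  n12⇒n17 (via fail)
[20] read 'a'  n17⇒n18  emit P5@[19:20]
[21] read 'd'  n18⇒n11 (via fail)  emit P2@[20:21]
[22] read 'c'  n11⇒n2 (via fail)  emit P3@[22:22]
[23] read 'b'  n2⇒n17 (via fail)
[24] read 'a'  n17⇒n18  emit P5@[23:24]
[25] read 'd'  n18⇒n11 (via fail)  emit P2@[24:25]
[26] read 'a'  n11⇒n6 (via fail)
[27] read 'c'  n6⇒n12 (via fail)  emit P3@[27:27]
[28] read 'b'  n12⇒n17 (via fail)
[29] read 'a'  n17⇒n18  emit P5@[28:29]
[30] read 'd'  n18⇒n11 (via fail)  emit P2@[29:30]
[31] read 'd'  n11⇒n1 (via fail)
[32] read 'c'  n1⇒n2  emit P3@[32:32]
[33] read 'd'  n2⇒n13 (via fail)
[34] read 'b'  n13⇒n14
[35] read 'a'  n14⇒n18 (via fail)  emit P5@[34:35]
[36] read 'c'  n18⇒n12 (via fail)  emit P3@[36:36]
[37] read 'b'  n12⇒n17 (via fail)
[38] read 'a'  n17⇒n18  emit P5@[37:38]
[39] read 'd'  n18⇒n11 (via fail)  emit P2@[38:39]
[40] read 'a'  n11⇒n6 (via fail)
[41] read 'a'  n6⇒n7
[42] read 'd'  n7⇒n8  emit P2@[41:42]
[43] read 'c'  n8⇒n9  emit P1@[39:43],P3@[43:43]
[44] read 'b'  n9⇒n17 (via fail)

All matches (sorted): [[0,3],[5,3],[6,6],[7,3],[9,5],[12,3],[13,6],[14,3],[16,2],[18,3],[20,5],[21,2],[22,3],[24,5],[25,2],[27,3],[29,5],[30,2],[32,3],[35,5],[36,3],[38,5],[39,2],[42,2],[43,1],[43,3]]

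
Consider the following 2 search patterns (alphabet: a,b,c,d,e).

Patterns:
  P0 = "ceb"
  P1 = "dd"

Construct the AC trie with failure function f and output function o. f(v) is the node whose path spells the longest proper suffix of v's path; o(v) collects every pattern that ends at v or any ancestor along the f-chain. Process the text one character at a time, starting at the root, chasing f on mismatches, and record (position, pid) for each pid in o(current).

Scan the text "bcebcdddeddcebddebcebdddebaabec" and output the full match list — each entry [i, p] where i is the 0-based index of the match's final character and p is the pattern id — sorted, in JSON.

Build automaton:
Trie nodes:
  0='ε' goto c→1 d→4
  1='c' goto e→2
  2='ce' goto b→3
  3='ceb' goto ·  ←P0
  4='d' goto d→5
  5='dd' goto ·  ←P1

BFS fail/out derivation:
  n1('c'): parent n0 fail=0; on 'c' 0 → fail=0;  out ∅∪∅=∅
  n4('d'): parent n0 fail=0; on 'd' 0 → fail=0;  out ∅∪∅=∅
  n2('ce'): parent n1 fail=0; on 'e' 0 → fail=0;  out ∅∪∅=∅
  n5('dd'): parent n4 fail=0; on 'd' 0 → fail=4;  out {1}∪∅={1}
  n3('ceb'): parent n2 fail=0; on 'b' 0 → fail=0;  out {0}∪∅={0}

Scan:
i=0 'b': node 0→0
i=1 'c': node 0→1
i=2 'e': node 1→2
i=3 'b': node 2→3  emit P0@[1:3]
i=4 'c': node 3→1 (via fail)
i=5 'd': node 1→4 (via fail)
i=6 'd': node 4→5  emit P1@[5:6]
i=7 'd': node 5→5 (via fail)  emit P1@[6:7]
i=8 'e': node 5→0 (via fail)
i=9 'd': node 0→4
i=10 'd': node 4→5  emit P1@[9:10]
i=11 'c': node 5→1 (via fail)
i=12 'e': node 1→2
i=13 'b': node 2→3  emit P0@[11:13]
i=14 'd': node 3→4 (via fail)
i=15 'd': node 4→5  emit P1@[14:15]
i=16 'e': node 5→0 (via fail)
i=17 'b': node 0→0
i=18 'c': node 0→1
i=19 'e': node 1→2
i=20 'b': node 2→3  emit P0@[18:20]
i=21 'd': node 3→4 (via fail)
i=22 'd': node 4→5  emit P1@[21:22]
i=23 'd': node 5→5 (via fail)  emit P1@[22:23]
i=24 'e': node 5→0 (via fail)
i=25 'b': node 0→0
i=26 'a': node 0→0
i=27 'a': node 0→0
i=28 'b': node 0→0
i=29 'e': node 0→0
i=30 'c': node 0→1

All matches (sorted): [[3,0],[6,1],[7,1],[10,1],[13,0],[15,1],[20,0],[22,1],[23,1]]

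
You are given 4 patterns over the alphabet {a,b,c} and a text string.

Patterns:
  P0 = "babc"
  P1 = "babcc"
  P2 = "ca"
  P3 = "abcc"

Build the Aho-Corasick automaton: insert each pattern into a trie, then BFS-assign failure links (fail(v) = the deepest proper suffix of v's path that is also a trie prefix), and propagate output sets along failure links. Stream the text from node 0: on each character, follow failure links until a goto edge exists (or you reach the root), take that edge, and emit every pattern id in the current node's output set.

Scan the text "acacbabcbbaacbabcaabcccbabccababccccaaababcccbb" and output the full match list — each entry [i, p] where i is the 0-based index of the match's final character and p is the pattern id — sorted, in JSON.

Construct AC machine:
Trie nodes:
  0='ε' goto a→8 b→1 c→6
  1='b' goto a→2
  2='ba' goto b→3
  3='bab' goto c→4
  4='babc' goto c→5  [P0 ends]
  5='babcc' goto ·  [P1 ends]
  6='c' goto a→7
  7='ca' goto ·  [P2 ends]
  8='a' goto b→9
  9='ab' goto c→10
  10='abc' goto c→11
  11='abcc' goto ·  [P3 ends]

Failure links (BFS by depth):
  fail(1) 'b': from fail(0)=0 chase 'b': 0 ⇒ 0;  out=∅∪out(0)=∅
  fail(6) 'c': from fail(0)=0 chase 'c': 0 ⇒ 0;  out=∅∪out(0)=∅
  fail(8) 'a': from fail(0)=0 chase 'a': 0 ⇒ 0;  out=∅∪out(0)=∅
  fail(2) 'ba': from fail(1)=0 chase 'a': 0 ⇒ 8;  out=∅∪out(8)=∅
  fail(7) 'ca': from fail(6)=0 chase 'a': 0 ⇒ 8;  out={2}∪out(8)={2}
  fail(9) 'ab': from fail(8)=0 chase 'b': 0 ⇒ 1;  out=∅∪out(1)=∅
  fail(3) 'bab': from fail(2)=8 chase 'b': 8 ⇒ 9;  out=∅∪out(9)=∅
  fail(10) 'abc': from fail(9)=1 chase 'c': 1→0 ⇒ 6;  out=∅∪out(6)=∅
  fail(4) 'babc': from fail(3)=9 chase 'c': 9 ⇒ 10;  out={0}∪out(10)={0}
  fail(11) 'abcc': from fail(10)=6 chase 'c': 6→0 ⇒ 6;  out={3}∪out(6)={3}
  fail(5) 'babcc': from fail(4)=10 chase 'c': 10 ⇒ 11;  out={1}∪out(11)={1,3}

Text stream:
pos 0 'a': at 8
pos 1 'c': at 6 (fail-walked)
pos 2 'a': at 7  emit P2@[1:2]
pos 3 'c': at 6 (fail-walked)
pos 4 'b': at 1 (fail-walked)
pos 5 'a': at 2
pos 6 'b': at 3
pos 7 'c': at 4  emit P0@[4:7]
pos 8 'b': at 1 (fail-walked)
pos 9 'b': at 1 (fail-walked)
pos 10 'a': at 2
pos 11 'a': at 8 (fail-walked)
pos 12 'c': at 6 (fail-walked)
pos 13 'b': at 1 (fail-walked)
pos 14 'a': at 2
pos 15 'b': at 3
pos 16 'c': at 4  emit P0@[13:16]
pos 17 'a': at 7 (fail-walked)  emit P2@[16:17]
pos 18 'a': at 8 (fail-walked)
pos 19 'b': at 9
pos 20 'c': at 10
pos 21 'c': at 11  emit P3@[18:21]
pos 22 'c': at 6 (fail-walked)
pos 23 'b': at 1 (fail-walked)
pos 24 'a': at 2
pos 25 'b': at 3
pos 26 'c': at 4  emit P0@[23:26]
pos 27 'c': at 5  emit P1@[23:27],P3@[24:27]
pos 28 'a': at 7 (fail-walked)  emit P2@[27:28]
pos 29 'b': at 9 (fail-walked)
pos 30 'a': at 2 (fail-walked)
pos 31 'b': at 3
pos 32 'c': at 4  emit P0@[29:32]
pos 33 'c': at 5  emit P1@[29:33],P3@[30:33]
pos 34 'c': at 6 (fail-walked)
pos 35 'c': at 6 (fail-walked)
pos 36 'a': at 7  emit P2@[35:36]
pos 37 'a': at 8 (fail-walked)
pos 38 'a': at 8 (fail-walked)
pos 39 'b': at 9
pos 40 'a': at 2 (fail-walked)
pos 41 'b': at 3
pos 42 'c': at 4  emit P0@[39:42]
pos 43 'c': at 5  emit P1@[39:43],P3@[40:43]
pos 44 'c': at 6 (fail-walked)
pos 45 'b': at 1 (fail-walked)
pos 46 'b': at 1 (fail-walked)

Result: [[2,2],[7,0],[16,0],[17,2],[21,3],[26,0],[27,1],[27,3],[28,2],[32,0],[33,1],[33,3],[36,2],[42,0],[43,1],[43,3]]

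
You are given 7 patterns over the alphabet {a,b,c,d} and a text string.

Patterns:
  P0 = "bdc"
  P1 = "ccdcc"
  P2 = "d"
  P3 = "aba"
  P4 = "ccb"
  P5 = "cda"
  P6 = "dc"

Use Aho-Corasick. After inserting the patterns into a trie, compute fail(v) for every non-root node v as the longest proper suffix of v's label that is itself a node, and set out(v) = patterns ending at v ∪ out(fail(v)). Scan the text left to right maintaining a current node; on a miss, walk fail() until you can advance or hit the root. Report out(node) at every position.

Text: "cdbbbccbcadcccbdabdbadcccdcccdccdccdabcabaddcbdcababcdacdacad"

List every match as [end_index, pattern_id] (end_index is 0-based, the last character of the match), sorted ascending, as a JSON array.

Build automaton:
Trie (insert patterns):
  n0 'ε': a→10 b→1 c→4 d→9
  n1 'b': d→2
  n2 'bd': c→3
  n3 'bdc': ·  ←P0
  n4 'c': c→5 d→14
  n5 'cc': b→13 d→6
  n6 'ccd': c→7
  n7 'ccdc': c→8
  n8 'ccdcc': ·  ←P1
  n9 'd': c→16  ←P2
  n10 'a': b→11
  n11 'ab': a→12
  n12 'aba': ·  ←P3
  n13 'ccb': ·  ←P4
  n14 'cd': a→15
  n15 'cda': ·  ←P5
  n16 'dc': ·  ←P6

Failure links (BFS by depth):
  n1('b'): parent n0 fail=0; on 'b' 0 → fail=0;  out ∅∪∅=∅
  n4('c'): parent n0 fail=0; on 'c' 0 → fail=0;  out ∅∪∅=∅
  n9('d'): parent n0 fail=0; on 'd' 0 → fail=0;  out {2}∪∅={2}
  n10('a'): parent n0 fail=0; on 'a' 0 → fail=0;  out ∅∪∅=∅
  n2('bd'): parent n1 fail=0; on 'd' 0 → fail=9;  out ∅∪{2}={2}
  n5('cc'): parent n4 fail=0; on 'c' 0 → fail=4;  out ∅∪∅=∅
  n11('ab'): parent n10 fail=0; on 'b' 0 → fail=1;  out ∅∪∅=∅
  n14('cd'): parent n4 fail=0; on 'd' 0 → fail=9;  out ∅∪{2}={2}
  n16('dc'): parent n9 fail=0; on 'c' 0 → fail=4;  out {6}∪∅={6}
  n3('bdc'): parent n2 fail=9; on 'c' 9 → fail=16;  out {0}∪{6}={0,6}
  n6('ccd'): parent n5 fail=4; on 'd' 4 → fail=14;  out ∅∪{2}={2}
  n12('aba'): parent n11 fail=1; on 'a' 1→0 → fail=10;  out {3}∪∅={3}
  n13('ccb'): parent n5 fail=4; on 'b' 4→0 → fail=1;  out {4}∪∅={4}
  n15('cda'): parent n14 fail=9; on 'a' 9→0 → fail=10;  out {5}∪∅={5}
  n7('ccdc'): parent n6 fail=14; on 'c' 14→9 → fail=16;  out ∅∪{6}={6}
  n8('ccdcc'): parent n7 fail=16; on 'c' 16→4 → fail=5;  out {1}∪∅={1}

Scan:
i=0 'c': node 0→4
i=1 'd': node 4→14  ** P2@[1:1]
i=2 'b': node 14→1 ·f
i=3 'b': node 1→1 ·f
i=4 'b': node 1→1 ·f
i=5 'c': node 1→4 ·f
i=6 'c': node 4→5
i=7 'b': node 5→13  ** P4@[5:7]
i=8 'c': node 13→4 ·f
i=9 'a': node 4→10 ·f
i=10 'd': node 10→9 ·f  ** P2@[10:10]
i=11 'c': node 9→16  ** P6@[10:11]
i=12 'c': node 16→5 ·f
i=13 'c': node 5→5 ·f
i=14 'b': node 5→13  ** P4@[12:14]
i=15 'd': node 13→2 ·f  ** P2@[15:15]
i=16 'a': node 2→10 ·f
i=17 'b': node 10→11
i=18 'd': node 11→2 ·f  ** P2@[18:18]
i=19 'b': node 2→1 ·f
i=20 'a': node 1→10 ·f
i=21 'd': node 10→9 ·f  ** P2@[21:21]
i=22 'c': node 9→16  ** P6@[21:22]
i=23 'c': node 16→5 ·f
i=24 'c': node 5→5 ·f
i=25 'd': node 5→6  ** P2@[25:25]
i=26 'c': node 6→7  ** P6@[25:26]
i=27 'c': node 7→8  ** P1@[23:27]
i=28 'c': node 8→5 ·f
i=29 'd': node 5→6  ** P2@[29:29]
i=30 'c': node 6→7  ** P6@[29:30]
i=31 'c': node 7→8  ** P1@[27:31]
i=32 'd': node 8→6 ·f  ** P2@[32:32]
i=33 'c': node 6→7  ** P6@[32:33]
i=34 'c': node 7→8  ** P1@[30:34]
i=35 'd': node 8→6 ·f  ** P2@[35:35]
i=36 'a': node 6→15 ·f  ** P5@[34:36]
i=37 'b': node 15→11 ·f
i=38 'c': node 11→4 ·f
i=39 'a': node 4→10 ·f
i=40 'b': node 10→11
i=41 'a': node 11→12  ** P3@[39:41]
i=42 'd': node 12→9 ·f  ** P2@[42:42]
i=43 'd': node 9→9 ·f  ** P2@[43:43]
i=44 'c': node 9→16  ** P6@[43:44]
i=45 'b': node 16→1 ·f
i=46 'd': node 1→2  ** P2@[46:46]
i=47 'c': node 2→3  ** P0@[45:47],P6@[46:47]
i=48 'a': node 3→10 ·f
i=49 'b': node 10→11
i=50 'a': node 11→12  ** P3@[48:50]
i=51 'b': node 12→11 ·f
i=52 'c': node 11→4 ·f
i=53 'd': node 4→14  ** P2@[53:53]
i=54 'a': node 14→15  ** P5@[52:54]
i=55 'c': node 15→4 ·f
i=56 'd': node 4→14  ** P2@[56:56]
i=57 'a': node 14→15  ** P5@[55:57]
i=58 'c': node 15→4 ·f
i=59 'a': node 4→10 ·f
i=60 'd': node 10→9 ·f  ** P2@[60:60]

Result: [[1,2],[7,4],[10,2],[11,6],[14,4],[15,2],[18,2],[21,2],[22,6],[25,2],[26,6],[27,1],[29,2],[30,6],[31,1],[32,2],[33,6],[34,1],[35,2],[36,5],[41,3],[42,2],[43,2],[44,6],[46,2],[47,0],[47,6],[50,3],[53,2],[54,5],[56,2],[57,5],[60,2]]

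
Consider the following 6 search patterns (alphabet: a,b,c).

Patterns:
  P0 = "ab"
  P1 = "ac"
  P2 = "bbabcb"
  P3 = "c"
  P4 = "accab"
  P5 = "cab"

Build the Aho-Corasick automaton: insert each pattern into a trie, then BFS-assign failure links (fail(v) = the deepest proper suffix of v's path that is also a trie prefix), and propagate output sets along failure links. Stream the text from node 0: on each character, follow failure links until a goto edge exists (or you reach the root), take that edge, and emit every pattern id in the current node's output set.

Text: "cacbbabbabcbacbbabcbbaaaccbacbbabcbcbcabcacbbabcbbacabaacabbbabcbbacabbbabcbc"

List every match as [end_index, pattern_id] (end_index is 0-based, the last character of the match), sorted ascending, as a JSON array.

Build:
Trie nodes:
  n0 'ε': a→1 b→4 c→10
  n1 'a': b→2 c→3
  n2 'ab': ·  [P0 ends]
  n3 'ac': c→11  [P1 ends]
  n4 'b': b→5
  n5 'bb': a→6
  n6 'bba': b→7
  n7 'bbab': c→8
  n8 'bbabc': b→9
  n9 'bbabcb': ·  [P2 ends]
  n10 'c': a→14  [P3 ends]
  n11 'acc': a→12
  n12 'acca': b→13
  n13 'accab': ·  [P4 ends]
  n14 'ca': b→15
  n15 'cab': ·  [P5 ends]

Failure links (BFS by depth):
  n1('a'): parent n0 fail=0; on 'a' 0 → fail=0;  out ∅∪∅=∅
  n4('b'): parent n0 fail=0; on 'b' 0 → fail=0;  out ∅∪∅=∅
  n10('c'): parent n0 fail=0; on 'c' 0 → fail=0;  out {3}∪∅={3}
  n2('ab'): parent n1 fail=0; on 'b' 0 → fail=4;  out {0}∪∅={0}
  n3('ac'): parent n1 fail=0; on 'c' 0 → fail=10;  out {1}∪{3}={1,3}
  n5('bb'): parent n4 fail=0; on 'b' 0 → fail=4;  out ∅∪∅=∅
  n14('ca'): parent n10 fail=0; on 'a' 0 → fail=1;  out ∅∪∅=∅
  n6('bba'): parent n5 fail=4; on 'a' 4→0 → fail=1;  out ∅∪∅=∅
  n11('acc'): parent n3 fail=10; on 'c' 10→0 → fail=10;  out ∅∪{3}={3}
  n15('cab'): parent n14 fail=1; on 'b' 1 → fail=2;  out {5}∪{0}={0,5}
  n7('bbab'): parent n6 fail=1; on 'b' 1 → fail=2;  out ∅∪{0}={0}
  n12('acca'): parent n11 fail=10; on 'a' 10 → fail=14;  out ∅∪∅=∅
  n8('bbabc'): parent n7 fail=2; on 'c' 2→4→0 → fail=10;  out ∅∪{3}={3}
  n13('accab'): parent n12 fail=14; on 'b' 14 → fail=15;  out {4}∪{0,5}={0,4,5}
  n9('bbabcb'): parent n8 fail=10; on 'b' 10→0 → fail=4;  out {2}∪∅={2}

Scan:
[0] read 'c'  n0⇒n10  → match P3@[0:0]
[1] read 'a'  n10⇒n14
[2] read 'c'  n14⇒n3 ·f  → match P1@[1:2],P3@[2:2]
[3] read 'b'  n3⇒n4 ·f
[4] read 'b'  n4⇒n5
[5] read 'a'  n5⇒n6
[6] read 'b'  n6⇒n7  → match P0@[5:6]
[7] read 'b'  n7⇒n5 ·f
[8] read 'a'  n5⇒n6
[9] read 'b'  n6⇒n7  → match P0@[8:9]
[10] read 'c'  n7⇒n8  → match P3@[10:10]
[11] read 'b'  n8⇒n9  → match P2@[6:11]
[12] read 'a'  n9⇒n1 ·f
[13] read 'c'  n1⇒n3  → match P1@[12:13],P3@[13:13]
[14] read 'b'  n3⇒n4 ·f
[15] read 'b'  n4⇒n5
[16] read 'a'  n5⇒n6
[17] read 'b'  n6⇒n7  → match P0@[16:17]
[18] read 'c'  n7⇒n8  → match P3@[18:18]
[19] read 'b'  n8⇒n9  → match P2@[14:19]
[20] read 'b'  n9⇒n5 ·f
[21] read 'a'  n5⇒n6
[22] read 'a'  n6⇒n1 ·f
[23] read 'a'  n1⇒n1 ·f
[24] read 'c'  n1⇒n3  → match P1@[23:24],P3@[24:24]
[25] read 'c'  n3⇒n11  → match P3@[25:25]
[26] read 'b'  n11⇒n4 ·f
[27] read 'a'  n4⇒n1 ·f
[28] read 'c'  n1⇒n3  → match P1@[27:28],P3@[28:28]
[29] read 'b'  n3⇒n4 ·f
[30] read 'b'  n4⇒n5
[31] read 'a'  n5⇒n6
[32] read 'b'  n6⇒n7  → match P0@[31:32]
[33] read 'c'  n7⇒n8  → match P3@[33:33]
[34] read 'b'  n8⇒n9  → match P2@[29:34]
[35] read 'c'  n9⇒n10 ·f  → match P3@[35:35]
[36] read 'b'  n10⇒n4 ·f
[37] read 'c'  n4⇒n10 ·f  → match P3@[37:37]
[38] read 'a'  n10⇒n14
[39] read 'b'  n14⇒n15  → match P0@[38:39],P5@[37:39]
[40] read 'c'  n15⇒n10 ·f  → match P3@[40:40]
[41] read 'a'  n10⇒n14
[42] read 'c'  n14⇒n3 ·f  → match P1@[41:42],P3@[42:42]
[43] read 'b'  n3⇒n4 ·f
[44] read 'b'  n4⇒n5
[45] read 'a'  n5⇒n6
[46] read 'b'  n6⇒n7  → match P0@[45:46]
[47] read 'c'  n7⇒n8  → match P3@[47:47]
[48] read 'b'  n8⇒n9  → match P2@[43:48]
[49] read 'b'  n9⇒n5 ·f
[50] read 'a'  n5⇒n6
[51] read 'c'  n6⇒n3 ·f  → match P1@[50:51],P3@[51:51]
[52] read 'a'  n3⇒n14 ·f
[53] read 'b'  n14⇒n15  → match P0@[52:53],P5@[51:53]
[54] read 'a'  n15⇒n1 ·f
[55] read 'a'  n1⇒n1 ·f
[56] read 'c'  n1⇒n3  → match P1@[55:56],P3@[56:56]
[57] read 'a'  n3⇒n14 ·f
[58] read 'b'  n14⇒n15  → match P0@[57:58],P5@[56:58]
[59] read 'b'  n15⇒n5 ·f
[60] read 'b'  n5⇒n5 ·f
[61] read 'a'  n5⇒n6
[62] read 'b'  n6⇒n7  → match P0@[61:62]
[63] read 'c'  n7⇒n8  → match P3@[63:63]
[64] read 'b'  n8⇒n9  → match P2@[59:64]
[65] read 'b'  n9⇒n5 ·f
[66] read 'a'  n5⇒n6
[67] read 'c'  n6⇒n3 ·f  → match P1@[66:67],P3@[67:67]
[68] read 'a'  n3⇒n14 ·f
[69] read 'b'  n14⇒n15  → match P0@[68:69],P5@[67:69]
[70] read 'b'  n15⇒n5 ·f
[71] read 'b'  n5⇒n5 ·f
[72] read 'a'  n5⇒n6
[73] read 'b'  n6⇒n7  → match P0@[72:73]
[74] read 'c'  n7⇒n8  → match P3@[74:74]
[75] read 'b'  n8⇒n9  → match P2@[70:75]
[76] read 'c'  n9⇒n10 ·f  → match P3@[76:76]

All matches (sorted): [[0,3],[2,1],[2,3],[6,0],[9,0],[10,3],[11,2],[13,1],[13,3],[17,0],[18,3],[19,2],[24,1],[24,3],[25,3],[28,1],[28,3],[32,0],[33,3],[34,2],[35,3],[37,3],[39,0],[39,5],[40,3],[42,1],[42,3],[46,0],[47,3],[48,2],[51,1],[51,3],[53,0],[53,5],[56,1],[56,3],[58,0],[58,5],[62,0],[63,3],[64,2],[67,1],[67,3],[69,0],[69,5],[73,0],[74,3],[75,2],[76,3]]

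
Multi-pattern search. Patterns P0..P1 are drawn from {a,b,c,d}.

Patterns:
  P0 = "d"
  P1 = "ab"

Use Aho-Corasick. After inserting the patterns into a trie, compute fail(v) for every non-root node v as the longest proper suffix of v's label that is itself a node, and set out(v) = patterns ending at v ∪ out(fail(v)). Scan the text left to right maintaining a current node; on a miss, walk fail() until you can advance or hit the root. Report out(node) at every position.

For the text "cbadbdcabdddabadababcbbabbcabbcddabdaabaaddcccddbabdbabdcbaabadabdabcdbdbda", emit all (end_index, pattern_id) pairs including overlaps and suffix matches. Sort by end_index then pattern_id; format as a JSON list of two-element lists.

Build automaton:
Trie (insert patterns):
  0='ε' goto a→2 d→1
  1='d' goto ·  [P0 ends]
  2='a' goto b→3
  3='ab' goto ·  [P1 ends]

BFS fail/out derivation:
  fail(1) 'd': from fail(0)=0 chase 'd': 0 ⇒ 0;  out={0}∪out(0)={0}
  fail(2) 'a': from fail(0)=0 chase 'a': 0 ⇒ 0;  out=∅∪out(0)=∅
  fail(3) 'ab': from fail(2)=0 chase 'b': 0 ⇒ 0;  out={1}∪out(0)={1}

Run:
pos 0 'c': at 0
pos 1 'b': at 0
pos 2 'a': at 2
pos 3 'd': at 1 (fail-walked)  ** P0@[3:3]
pos 4 'b': at 0 (fail-walked)
pos 5 'd': at 1  ** P0@[5:5]
pos 6 'c': at 0 (fail-walked)
pos 7 'a': at 2
pos 8 'b': at 3  ** P1@[7:8]
pos 9 'd': at 1 (fail-walked)  ** P0@[9:9]
pos 10 'd': at 1 (fail-walked)  ** P0@[10:10]
pos 11 'd': at 1 (fail-walked)  ** P0@[11:11]
pos 12 'a': at 2 (fail-walked)
pos 13 'b': at 3  ** P1@[12:13]
pos 14 'a': at 2 (fail-walked)
pos 15 'd': at 1 (fail-walked)  ** P0@[15:15]
pos 16 'a': at 2 (fail-walked)
pos 17 'b': at 3  ** P1@[16:17]
pos 18 'a': at 2 (fail-walked)
pos 19 'b': at 3  ** P1@[18:19]
pos 20 'c': at 0 (fail-walked)
pos 21 'b': at 0
pos 22 'b': at 0
pos 23 'a': at 2
pos 24 'b': at 3  ** P1@[23:24]
pos 25 'b': at 0 (fail-walked)
pos 26 'c': at 0
pos 27 'a': at 2
pos 28 'b': at 3  ** P1@[27:28]
pos 29 'b': at 0 (fail-walked)
pos 30 'c': at 0
pos 31 'd': at 1  ** P0@[31:31]
pos 32 'd': at 1 (fail-walked)  ** P0@[32:32]
pos 33 'a': at 2 (fail-walked)
pos 34 'b': at 3  ** P1@[33:34]
pos 35 'd': at 1 (fail-walked)  ** P0@[35:35]
pos 36 'a': at 2 (fail-walked)
pos 37 'a': at 2 (fail-walked)
pos 38 'b': at 3  ** P1@[37:38]
pos 39 'a': at 2 (fail-walked)
pos 40 'a': at 2 (fail-walked)
pos 41 'd': at 1 (fail-walked)  ** P0@[41:41]
pos 42 'd': at 1 (fail-walked)  ** P0@[42:42]
pos 43 'c': at 0 (fail-walked)
pos 44 'c': at 0
pos 45 'c': at 0
pos 46 'd': at 1  ** P0@[46:46]
pos 47 'd': at 1 (fail-walked)  ** P0@[47:47]
pos 48 'b': at 0 (fail-walked)
pos 49 'a': at 2
pos 50 'b': at 3  ** P1@[49:50]
pos 51 'd': at 1 (fail-walked)  ** P0@[51:51]
pos 52 'b': at 0 (fail-walked)
pos 53 'a': at 2
pos 54 'b': at 3  ** P1@[53:54]
pos 55 'd': at 1 (fail-walked)  ** P0@[55:55]
pos 56 'c': at 0 (fail-walked)
pos 57 'b': at 0
pos 58 'a': at 2
pos 59 'a': at 2 (fail-walked)
pos 60 'b': at 3  ** P1@[59:60]
pos 61 'a': at 2 (fail-walked)
pos 62 'd': at 1 (fail-walked)  ** P0@[62:62]
pos 63 'a': at 2 (fail-walked)
pos 64 'b': at 3  ** P1@[63:64]
pos 65 'd': at 1 (fail-walked)  ** P0@[65:65]
pos 66 'a': at 2 (fail-walked)
pos 67 'b': at 3  ** P1@[66:67]
pos 68 'c': at 0 (fail-walked)
pos 69 'd': at 1  ** P0@[69:69]
pos 70 'b': at 0 (fail-walked)
pos 71 'd': at 1  ** P0@[71:71]
pos 72 'b': at 0 (fail-walked)
pos 73 'd': at 1  ** P0@[73:73]
pos 74 'a': at 2 (fail-walked)

All matches (sorted): [[3,0],[5,0],[8,1],[9,0],[10,0],[11,0],[13,1],[15,0],[17,1],[19,1],[24,1],[28,1],[31,0],[32,0],[34,1],[35,0],[38,1],[41,0],[42,0],[46,0],[47,0],[50,1],[51,0],[54,1],[55,0],[60,1],[62,0],[64,1],[65,0],[67,1],[69,0],[71,0],[73,0]]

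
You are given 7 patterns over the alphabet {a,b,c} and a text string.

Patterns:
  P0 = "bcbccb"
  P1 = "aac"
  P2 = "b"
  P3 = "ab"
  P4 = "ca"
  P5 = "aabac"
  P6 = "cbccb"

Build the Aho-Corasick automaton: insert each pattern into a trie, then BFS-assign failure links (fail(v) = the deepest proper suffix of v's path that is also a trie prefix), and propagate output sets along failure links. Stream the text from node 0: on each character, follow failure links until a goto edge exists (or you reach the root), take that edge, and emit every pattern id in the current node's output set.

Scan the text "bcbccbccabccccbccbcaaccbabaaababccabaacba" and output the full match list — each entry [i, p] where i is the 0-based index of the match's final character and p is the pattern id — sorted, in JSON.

Build automaton:
Trie (insert patterns):
  n0 'ε': a→7 b→1 c→11
  n1 'b': c→2  [P2 ends]
  n2 'bc': b→3
  n3 'bcb': c→4
  n4 'bcbc': c→5
  n5 'bcbcc': b→6
  n6 'bcbccb': ·  [P0 ends]
  n7 'a': a→8 b→10
  n8 'aa': b→13 c→9
  n9 'aac': ·  [P1 ends]
  n10 'ab': ·  [P3 ends]
  n11 'c': a→12 b→16
  n12 'ca': ·  [P4 ends]
  n13 'aab': a→14
  n14 'aaba': c→15
  n15 'aabac': ·  [P5 ends]
  n16 'cb': c→17
  n17 'cbc': c→18
  n18 'cbcc': b→19
  n19 'cbccb': ·  [P6 ends]

BFS fail/out derivation:
  n1('b'): parent n0 fail=0; on 'b' 0 → fail=0;  out {2}∪∅={2}
  n7('a'): parent n0 fail=0; on 'a' 0 → fail=0;  out ∅∪∅=∅
  n11('c'): parent n0 fail=0; on 'c' 0 → fail=0;  out ∅∪∅=∅
  n2('bc'): parent n1 fail=0; on 'c' 0 → fail=11;  out ∅∪∅=∅
  n8('aa'): parent n7 fail=0; on 'a' 0 → fail=7;  out ∅∪∅=∅
  n10('ab'): parent n7 fail=0; on 'b' 0 → fail=1;  out {3}∪{2}={2,3}
  n12('ca'): parent n11 fail=0; on 'a' 0 → fail=7;  out {4}∪∅={4}
  n16('cb'): parent n11 fail=0; on 'b' 0 → fail=1;  out ∅∪{2}={2}
  n3('bcb'): parent n2 fail=11; on 'b' 11 → fail=16;  out ∅∪{2}={2}
  n9('aac'): parent n8 fail=7; on 'c' 7→0 → fail=11;  out {1}∪∅={1}
  n13('aab'): parent n8 fail=7; on 'b' 7 → fail=10;  out ∅∪{2,3}={2,3}
  n17('cbc'): parent n16 fail=1; on 'c' 1 → fail=2;  out ∅∪∅=∅
  n4('bcbc'): parent n3 fail=16; on 'c' 16 → fail=17;  out ∅∪∅=∅
  n14('aaba'): parent n13 fail=10; on 'a' 10→1→0 → fail=7;  out ∅∪∅=∅
  n18('cbcc'): parent n17 fail=2; on 'c' 2→11→0 → fail=11;  out ∅∪∅=∅
  n5('bcbcc'): parent n4 fail=17; on 'c' 17 → fail=18;  out ∅∪∅=∅
  n15('aabac'): parent n14 fail=7; on 'c' 7→0 → fail=11;  out {5}∪∅={5}
  n19('cbccb'): parent n18 fail=11; on 'b' 11 → fail=16;  out {6}∪{2}={2,6}
  n6('bcbccb'): parent n5 fail=18; on 'b' 18 → fail=19;  out {0}∪{2,6}={0,2,6}

Text stream:
i=0 'b': node 0→1  → match P2@[0:0]
i=1 'c': node 1→2
i=2 'b': node 2→3  → match P2@[2:2]
i=3 'c': node 3→4
i=4 'c': node 4→5
i=5 'b': node 5→6  → match P0@[0:5],P2@[5:5],P6@[1:5]
i=6 'c': node 6→17 (fail-walked)
i=7 'c': node 17→18
i=8 'a': node 18→12 (fail-walked)  → match P4@[7:8]
i=9 'b': node 12→10 (fail-walked)  → match P2@[9:9],P3@[8:9]
i=10 'c': node 10→2 (fail-walked)
i=11 'c': node 2→11 (fail-walked)
i=12 'c': node 11→11 (fail-walked)
i=13 'c': node 11→11 (fail-walked)
i=14 'b': node 11→16  → match P2@[14:14]
i=15 'c': node 16→17
i=16 'c': node 17→18
i=17 'b': node 18→19  → match P2@[17:17],P6@[13:17]
i=18 'c': node 19→17 (fail-walked)
i=19 'a': node 17→12 (fail-walked)  → match P4@[18:19]
i=20 'a': node 12→8 (fail-walked)
i=21 'c': node 8→9  → match P1@[19:21]
i=22 'c': node 9→11 (fail-walked)
i=23 'b': node 11→16  → match P2@[23:23]
i=24 'a': node 16→7 (fail-walked)
i=25 'b': node 7→10  → match P2@[25:25],P3@[24:25]
i=26 'a': node 10→7 (fail-walked)
i=27 'a': node 7→8
i=28 'a': node 8→8 (fail-walked)
i=29 'b': node 8→13  → match P2@[29:29],P3@[28:29]
i=30 'a': node 13→14
i=31 'b': node 14→10 (fail-walked)  → match P2@[31:31],P3@[30:31]
i=32 'c': node 10→2 (fail-walked)
i=33 'c': node 2→11 (fail-walked)
i=34 'a': node 11→12  → match P4@[33:34]
i=35 'b': node 12→10 (fail-walked)  → match P2@[35:35],P3@[34:35]
i=36 'a': node 10→7 (fail-walked)
i=37 'a': node 7→8
i=38 'c': node 8→9  → match P1@[36:38]
i=39 'b': node 9→16 (fail-walked)  → match P2@[39:39]
i=40 'a': node 16→7 (fail-walked)

All matches (sorted): [[0,2],[2,2],[5,0],[5,2],[5,6],[8,4],[9,2],[9,3],[14,2],[17,2],[17,6],[19,4],[21,1],[23,2],[25,2],[25,3],[29,2],[29,3],[31,2],[31,3],[34,4],[35,2],[35,3],[38,1],[39,2]]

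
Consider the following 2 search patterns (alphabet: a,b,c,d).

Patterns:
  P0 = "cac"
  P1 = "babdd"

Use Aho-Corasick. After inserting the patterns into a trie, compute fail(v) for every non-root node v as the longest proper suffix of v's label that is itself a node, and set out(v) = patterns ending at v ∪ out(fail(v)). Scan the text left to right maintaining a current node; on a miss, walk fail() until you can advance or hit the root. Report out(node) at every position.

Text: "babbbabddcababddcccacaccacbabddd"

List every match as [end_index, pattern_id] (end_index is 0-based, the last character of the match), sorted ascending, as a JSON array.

Build:
Trie nodes:
  n0 'ε': b→4 c→1
  n1 'c': a→2
  n2 'ca': c→3
  n3 'cac': ·  [P0 ends]
  n4 'b': a→5
  n5 'ba': b→6
  n6 'bab': d→7
  n7 'babd': d→8
  n8 'babdd': ·  [P1 ends]

Failure links (BFS by depth):
  fail(1) 'c': from fail(0)=0 chase 'c': 0 ⇒ 0;  out=∅∪out(0)=∅
  fail(4) 'b': from fail(0)=0 chase 'b': 0 ⇒ 0;  out=∅∪out(0)=∅
  fail(2) 'ca': from fail(1)=0 chase 'a': 0 ⇒ 0;  out=∅∪out(0)=∅
  fail(5) 'ba': from fail(4)=0 chase 'a': 0 ⇒ 0;  out=∅∪out(0)=∅
  fail(3) 'cac': from fail(2)=0 chase 'c': 0 ⇒ 1;  out={0}∪out(1)={0}
  fail(6) 'bab': from fail(5)=0 chase 'b': 0 ⇒ 4;  out=∅∪out(4)=∅
  fail(7) 'babd': from fail(6)=4 chase 'd': 4→0 ⇒ 0;  out=∅∪out(0)=∅
  fail(8) 'babdd': from fail(7)=0 chase 'd': 0 ⇒ 0;  out={1}∪out(0)={1}

Run:
i=0 'b': node 0→4
i=1 'a': node 4→5
i=2 'b': node 5→6
i=3 'b': node 6→4 ·f
i=4 'b': node 4→4 ·f
i=5 'a': node 4→5
i=6 'b': node 5→6
i=7 'd': node 6→7
i=8 'd': node 7→8  ** P1@[4:8]
i=9 'c': node 8→1 ·f
i=10 'a': node 1→2
i=11 'b': node 2→4 ·f
i=12 'a': node 4→5
i=13 'b': node 5→6
i=14 'd': node 6→7
i=15 'd': node 7→8  ** P1@[11:15]
i=16 'c': node 8→1 ·f
i=17 'c': node 1→1 ·f
i=18 'c': node 1→1 ·f
i=19 'a': node 1→2
i=20 'c': node 2→3  ** P0@[18:20]
i=21 'a': node 3→2 ·f
i=22 'c': node 2→3  ** P0@[20:22]
i=23 'c': node 3→1 ·f
i=24 'a': node 1→2
i=25 'c': node 2→3  ** P0@[23:25]
i=26 'b': node 3→4 ·f
i=27 'a': node 4→5
i=28 'b': node 5→6
i=29 'd': node 6→7
i=30 'd': node 7→8  ** P1@[26:30]
i=31 'd': node 8→0 ·f

Result: [[8,1],[15,1],[20,0],[22,0],[25,0],[30,1]]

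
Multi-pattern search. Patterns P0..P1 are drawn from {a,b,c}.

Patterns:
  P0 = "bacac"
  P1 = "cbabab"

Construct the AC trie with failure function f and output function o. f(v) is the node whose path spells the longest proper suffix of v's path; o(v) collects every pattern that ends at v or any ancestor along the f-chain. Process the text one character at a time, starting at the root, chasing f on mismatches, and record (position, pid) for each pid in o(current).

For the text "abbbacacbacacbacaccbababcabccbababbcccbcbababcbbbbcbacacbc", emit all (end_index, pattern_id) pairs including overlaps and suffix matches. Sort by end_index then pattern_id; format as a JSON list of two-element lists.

Build:
Trie (insert patterns):
  0='ε' goto b→1 c→6
  1='b' goto a→2
  2='ba' goto c→3
  3='bac' goto a→4
  4='baca' goto c→5
  5='bacac' goto ·  ←P0
  6='c' goto b→7
  7='cb' goto a→8
  8='cba' goto b→9
  9='cbab' goto a→10
  10='cbaba' goto b→11
  11='cbabab' goto ·  ←P1

Failure links (BFS by depth):
  n1('b'): parent n0 fail=0; on 'b' 0 → fail=0;  out ∅∪∅=∅
  n6('c'): parent n0 fail=0; on 'c' 0 → fail=0;  out ∅∪∅=∅
  n2('ba'): parent n1 fail=0; on 'a' 0 → fail=0;  out ∅∪∅=∅
  n7('cb'): parent n6 fail=0; on 'b' 0 → fail=1;  out ∅∪∅=∅
  n3('bac'): parent n2 fail=0; on 'c' 0 → fail=6;  out ∅∪∅=∅
  n8('cba'): parent n7 fail=1; on 'a' 1 → fail=2;  out ∅∪∅=∅
  n4('baca'): parent n3 fail=6; on 'a' 6→0 → fail=0;  out ∅∪∅=∅
  n9('cbab'): parent n8 fail=2; on 'b' 2→0 → fail=1;  out ∅∪∅=∅
  n5('bacac'): parent n4 fail=0; on 'c' 0 → fail=6;  out {0}∪∅={0}
  n10('cbaba'): parent n9 fail=1; on 'a' 1 → fail=2;  out ∅∪∅=∅
  n11('cbabab'): parent n10 fail=2; on 'b' 2→0 → fail=1;  out {1}∪∅={1}

Text stream:
pos 0 'a': at 0
pos 1 'b': at 1
pos 2 'b': at 1 ·f
pos 3 'b': at 1 ·f
pos 4 'a': at 2
pos 5 'c': at 3
pos 6 'a': at 4
pos 7 'c': at 5  emit P0@[3:7]
pos 8 'b': at 7 ·f
pos 9 'a': at 8
pos 10 'c': at 3 ·f
pos 11 'a': at 4
pos 12 'c': at 5  emit P0@[8:12]
pos 13 'b': at 7 ·f
pos 14 'a': at 8
pos 15 'c': at 3 ·f
pos 16 'a': at 4
pos 17 'c': at 5  emit P0@[13:17]
pos 18 'c': at 6 ·f
pos 19 'b': at 7
pos 20 'a': at 8
pos 21 'b': at 9
pos 22 'a': at 10
pos 23 'b': at 11  emit P1@[18:23]
pos 24 'c': at 6 ·f
pos 25 'a': at 0 ·f
pos 26 'b': at 1
pos 27 'c': at 6 ·f
pos 28 'c': at 6 ·f
pos 29 'b': at 7
pos 30 'a': at 8
pos 31 'b': at 9
pos 32 'a': at 10
pos 33 'b': at 11  emit P1@[28:33]
pos 34 'b': at 1 ·f
pos 35 'c': at 6 ·f
pos 36 'c': at 6 ·f
pos 37 'c': at 6 ·f
pos 38 'b': at 7
pos 39 'c': at 6 ·f
pos 40 'b': at 7
pos 41 'a': at 8
pos 42 'b': at 9
pos 43 'a': at 10
pos 44 'b': at 11  emit P1@[39:44]
pos 45 'c': at 6 ·f
pos 46 'b': at 7
pos 47 'b': at 1 ·f
pos 48 'b': at 1 ·f
pos 49 'b': at 1 ·f
pos 50 'c': at 6 ·f
pos 51 'b': at 7
pos 52 'a': at 8
pos 53 'c': at 3 ·f
pos 54 'a': at 4
pos 55 'c': at 5  emit P0@[51:55]
pos 56 'b': at 7 ·f
pos 57 'c': at 6 ·f

Result: [[7,0],[12,0],[17,0],[23,1],[33,1],[44,1],[55,0]]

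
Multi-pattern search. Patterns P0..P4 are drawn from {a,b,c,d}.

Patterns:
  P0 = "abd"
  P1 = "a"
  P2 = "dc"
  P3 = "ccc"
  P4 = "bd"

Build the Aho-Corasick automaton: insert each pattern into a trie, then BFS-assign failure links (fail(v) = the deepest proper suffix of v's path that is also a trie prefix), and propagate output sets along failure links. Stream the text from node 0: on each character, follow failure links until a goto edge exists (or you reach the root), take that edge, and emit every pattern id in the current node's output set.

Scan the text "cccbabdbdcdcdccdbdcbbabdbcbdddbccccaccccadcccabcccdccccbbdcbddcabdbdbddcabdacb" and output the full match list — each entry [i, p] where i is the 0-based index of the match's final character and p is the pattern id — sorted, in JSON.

Build:
Trie nodes:
  0='ε' goto a→1 b→9 c→6 d→4
  1='a' goto b→2  [P1 ends]
  2='ab' goto d→3
  3='abd' goto ·  [P0 ends]
  4='d' goto c→5
  5='dc' goto ·  [P2 ends]
  6='c' goto c→7
  7='cc' goto c→8
  8='ccc' goto ·  [P3 ends]
  9='b' goto d→10
  10='bd' goto ·  [P4 ends]

BFS fail/out derivation:
  fail(1) 'a': from fail(0)=0 chase 'a': 0 ⇒ 0;  out={1}∪out(0)={1}
  fail(4) 'd': from fail(0)=0 chase 'd': 0 ⇒ 0;  out=∅∪out(0)=∅
  fail(6) 'c': from fail(0)=0 chase 'c': 0 ⇒ 0;  out=∅∪out(0)=∅
  fail(9) 'b': from fail(0)=0 chase 'b': 0 ⇒ 0;  out=∅∪out(0)=∅
  fail(2) 'ab': from fail(1)=0 chase 'b': 0 ⇒ 9;  out=∅∪out(9)=∅
  fail(5) 'dc': from fail(4)=0 chase 'c': 0 ⇒ 6;  out={2}∪out(6)={2}
  fail(7) 'cc': from fail(6)=0 chase 'c': 0 ⇒ 6;  out=∅∪out(6)=∅
  fail(10) 'bd': from fail(9)=0 chase 'd': 0 ⇒ 4;  out={4}∪out(4)={4}
  fail(3) 'abd': from fail(2)=9 chase 'd': 9 ⇒ 10;  out={0}∪out(10)={0,4}
  fail(8) 'ccc': from fail(7)=6 chase 'c': 6 ⇒ 7;  out={3}∪out(7)={3}

Scan:
[0] read 'c'  n0⇒n6
[1] read 'c'  n6⇒n7
[2] read 'c'  n7⇒n8  emit P3@[0:2]
[3] read 'b'  n8⇒n9 (fail-walked)
[4] read 'a'  n9⇒n1 (fail-walked)  emit P1@[4:4]
[5] read 'b'  n1⇒n2
[6] read 'd'  n2⇒n3  emit P0@[4:6],P4@[5:6]
[7] read 'b'  n3⇒n9 (fail-walked)
[8] read 'd'  n9⇒n10  emit P4@[7:8]
[9] read 'c'  n10⇒n5 (fail-walked)  emit P2@[8:9]
[10] read 'd'  n5⇒n4 (fail-walked)
[11] read 'c'  n4⇒n5  emit P2@[10:11]
[12] read 'd'  n5⇒n4 (fail-walked)
[13] read 'c'  n4⇒n5  emit P2@[12:13]
[14] read 'c'  n5⇒n7 (fail-walked)
[15] read 'd'  n7⇒n4 (fail-walked)
[16] read 'b'  n4⇒n9 (fail-walked)
[17] read 'd'  n9⇒n10  emit P4@[16:17]
[18] read 'c'  n10⇒n5 (fail-walked)  emit P2@[17:18]
[19] read 'b'  n5⇒n9 (fail-walked)
[20] read 'b'  n9⇒n9 (fail-walked)
[21] read 'a'  n9⇒n1 (fail-walked)  emit P1@[21:21]
[22] read 'b'  n1⇒n2
[23] read 'd'  n2⇒n3  emit P0@[21:23],P4@[22:23]
[24] read 'b'  n3⇒n9 (fail-walked)
[25] read 'c'  n9⇒n6 (fail-walked)
[26] read 'b'  n6⇒n9 (fail-walked)
[27] read 'd'  n9⇒n10  emit P4@[26:27]
[28] read 'd'  n10⇒n4 (fail-walked)
[29] read 'd'  n4⇒n4 (fail-walked)
[30] read 'b'  n4⇒n9 (fail-walked)
[31] read 'c'  n9⇒n6 (fail-walked)
[32] read 'c'  n6⇒n7
[33] read 'c'  n7⇒n8  emit P3@[31:33]
[34] read 'c'  n8⇒n8 (fail-walked)  emit P3@[32:34]
[35] read 'a'  n8⇒n1 (fail-walked)  emit P1@[35:35]
[36] read 'c'  n1⇒n6 (fail-walked)
[37] read 'c'  n6⇒n7
[38] read 'c'  n7⇒n8  emit P3@[36:38]
[39] read 'c'  n8⇒n8 (fail-walked)  emit P3@[37:39]
[40] read 'a'  n8⇒n1 (fail-walked)  emit P1@[40:40]
[41] read 'd'  n1⇒n4 (fail-walked)
[42] read 'c'  n4⇒n5  emit P2@[41:42]
[43] read 'c'  n5⇒n7 (fail-walked)
[44] read 'c'  n7⇒n8  emit P3@[42:44]
[45] read 'a'  n8⇒n1 (fail-walked)  emit P1@[45:45]
[46] read 'b'  n1⇒n2
[47] read 'c'  n2⇒n6 (fail-walked)
[48] read 'c'  n6⇒n7
[49] read 'c'  n7⇒n8  emit P3@[47:49]
[50] read 'd'  n8⇒n4 (fail-walked)
[51] read 'c'  n4⇒n5  emit P2@[50:51]
[52] read 'c'  n5⇒n7 (fail-walked)
[53] read 'c'  n7⇒n8  emit P3@[51:53]
[54] read 'c'  n8⇒n8 (fail-walked)  emit P3@[52:54]
[55] read 'b'  n8⇒n9 (fail-walked)
[56] read 'b'  n9⇒n9 (fail-walked)
[57] read 'd'  n9⇒n10  emit P4@[56:57]
[58] read 'c'  n10⇒n5 (fail-walked)  emit P2@[57:58]
[59] read 'b'  n5⇒n9 (fail-walked)
[60] read 'd'  n9⇒n10  emit P4@[59:60]
[61] read 'd'  n10⇒n4 (fail-walked)
[62] read 'c'  n4⇒n5  emit P2@[61:62]
[63] read 'a'  n5⇒n1 (fail-walked)  emit P1@[63:63]
[64] read 'b'  n1⇒n2
[65] read 'd'  n2⇒n3  emit P0@[63:65],P4@[64:65]
[66] read 'b'  n3⇒n9 (fail-walked)
[67] read 'd'  n9⇒n10  emit P4@[66:67]
[68] read 'b'  n10⇒n9 (fail-walked)
[69] read 'd'  n9⇒n10  emit P4@[68:69]
[70] read 'd'  n10⇒n4 (fail-walked)
[71] read 'c'  n4⇒n5  emit P2@[70:71]
[72] read 'a'  n5⇒n1 (fail-walked)  emit P1@[72:72]
[73] read 'b'  n1⇒n2
[74] read 'd'  n2⇒n3  emit P0@[72:74],P4@[73:74]
[75] read 'a'  n3⇒n1 (fail-walked)  emit P1@[75:75]
[76] read 'c'  n1⇒n6 (fail-walked)
[77] read 'b'  n6⇒n9 (fail-walked)

Result: [[2,3],[4,1],[6,0],[6,4],[8,4],[9,2],[11,2],[13,2],[17,4],[18,2],[21,1],[23,0],[23,4],[27,4],[33,3],[34,3],[35,1],[38,3],[39,3],[40,1],[42,2],[44,3],[45,1],[49,3],[51,2],[53,3],[54,3],[57,4],[58,2],[60,4],[62,2],[63,1],[65,0],[65,4],[67,4],[69,4],[71,2],[72,1],[74,0],[74,4],[75,1]]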